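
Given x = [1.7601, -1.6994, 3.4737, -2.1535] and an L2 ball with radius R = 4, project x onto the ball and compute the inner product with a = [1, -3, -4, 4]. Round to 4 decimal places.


Step 1: Compute ||x|| (intermediates to 6 decimals).
||x|| = sqrt(1.7601^2 + (-1.6994)^2 + 3.4737^2 + (-2.1535)^2) = 4.763409
Step 2: Project.
Since ||x|| > R, scale = R/||x|| = 4/4.763409 = 0.839735, proj(x) = scale * x
proj(x) = [1.478018, -1.427046, 2.916987, -1.808369]
Step 3: Dot product.
a^T * proj(x) = 1*1.478018 - 3*(-1.427046) - 4*2.916987 + 4*(-1.808369) = -13.1423


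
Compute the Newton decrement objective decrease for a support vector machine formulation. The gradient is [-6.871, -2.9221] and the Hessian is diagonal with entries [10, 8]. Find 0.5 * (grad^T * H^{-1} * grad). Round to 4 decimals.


Step 1: H is diagonal, so H^(-1) * g = [-0.6871, -0.3653].
Step 2: g^T H^(-1) g = sum_i g_i^2 / H_ii
  = (-6.871)^2/10 + (-2.9221)^2/8
  = 4.7211 + 1.0673 = 5.7884
Step 3: Objective decrease = 0.5 * g^T H^(-1) g = 2.8942


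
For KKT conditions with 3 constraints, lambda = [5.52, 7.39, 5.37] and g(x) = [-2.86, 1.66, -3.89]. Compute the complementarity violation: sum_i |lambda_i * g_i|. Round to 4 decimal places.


KKT complementary slackness check:
lambda_1 * g_1 = 5.52 * -2.86 = -15.7872
lambda_2 * g_2 = 7.39 * 1.66 = 12.2674
lambda_3 * g_3 = 5.37 * -3.89 = -20.8893
Total violation = 15.7872 + 12.2674 + 20.8893 = 48.9439


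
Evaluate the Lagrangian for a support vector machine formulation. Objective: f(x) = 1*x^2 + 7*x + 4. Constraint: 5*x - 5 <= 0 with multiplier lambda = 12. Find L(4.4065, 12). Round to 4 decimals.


Step 1: Evaluate f(x).
f(4.4065) = 1*4.4065^2 + 7*4.4065 + 4 = 54.2627
Step 2: Evaluate g(x).
g(4.4065) = 5*4.4065 - 5 = 17.0325
Step 3: Compute Lagrangian.
L = 54.2627 + 12*17.0325 = 258.6527


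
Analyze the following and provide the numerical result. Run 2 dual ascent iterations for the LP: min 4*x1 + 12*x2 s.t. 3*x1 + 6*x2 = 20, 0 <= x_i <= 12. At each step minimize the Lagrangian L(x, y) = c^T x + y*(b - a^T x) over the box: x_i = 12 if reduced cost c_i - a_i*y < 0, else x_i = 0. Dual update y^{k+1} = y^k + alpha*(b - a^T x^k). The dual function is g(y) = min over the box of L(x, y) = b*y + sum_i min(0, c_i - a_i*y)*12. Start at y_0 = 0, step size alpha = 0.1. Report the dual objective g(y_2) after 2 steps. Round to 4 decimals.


Dual ascent for LP: min 4*x1 + 12*x2, 3*x1 + 6*x2 = 20, 0 <= x_i <= 12
Step 1: y^k = 0.0, reduced costs: (4.0, 12.0)
  x^k = (0.0, 0.0), subgradient = b - a^T x = 20.0
  y^{k+1} = 0.0 + 0.1*20.0 = 2.0
Step 2: y^k = 2.0, reduced costs: (-2.0, 0.0)
  x^k = (12.0, 0.0), subgradient = b - a^T x = -16.0
  y^{k+1} = 2.0 + 0.1*-16.0 = 0.4
Dual objective at y_2 = 0.4: reduced costs (2.8, 9.6), box minimizer x = (0.0, 0.0)
g(y_2) = b*y + (c1 - a1*y)*x1 + (c2 - a2*y)*x2 = 20*0.4 + 2.8*0.0 + 9.6*0.0 = 8.0 + 0.0 + 0.0 = 8.0


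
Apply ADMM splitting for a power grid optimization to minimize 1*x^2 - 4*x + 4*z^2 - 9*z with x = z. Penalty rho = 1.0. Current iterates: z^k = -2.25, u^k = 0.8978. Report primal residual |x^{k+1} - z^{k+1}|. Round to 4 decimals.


ADMM iteration with rho = 1.0, z^k = -2.25, u^k = 0.8978
Step 1: x-update.
Minimize 1*x^2 - 4*x + (1.0/2)*(x + 2.25 + 0.8978)^2
FOC: (2*1 + 1.0)*x = 4 + 1.0*(-2.25 - 0.8978)
x^{k+1} = 0.2841
Step 2: z-update.
Minimize 4*z^2 - 9*z + (1.0/2)*(0.2841 - z + 0.8978)^2
FOC: (2*4 + 1.0)*z = 9 + 1.0*(0.2841 + 0.8978)
z^{k+1} = 1.1313
Step 3: u-update.
u^{k+1} = 0.8978 + 0.2841 - 1.1313 = 0.0505
Step 4: Primal residual = |0.2841 - 1.1313| = 0.8473


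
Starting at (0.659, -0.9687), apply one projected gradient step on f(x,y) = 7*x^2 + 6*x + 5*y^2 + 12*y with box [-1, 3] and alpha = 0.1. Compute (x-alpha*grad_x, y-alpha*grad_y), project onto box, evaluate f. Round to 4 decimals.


Step 1: Compute gradient at (0.659, -0.9687).
grad_x = 2*7*0.659 + 6 = 15.226
grad_y = 2*5*-0.9687 + 12 = 2.313
Step 2: Gradient step.
x_raw = 0.659 - 0.1*15.226 = -0.8636
y_raw = -0.9687 - 0.1*2.313 = -1.2
Step 3: Project onto [-1, 3].
x_proj = clip(-0.8636) = -0.8636
y_proj = clip(-1.2) = -1.0
Step 4: Evaluate f.
f(-0.8636, -1.0) = -6.961


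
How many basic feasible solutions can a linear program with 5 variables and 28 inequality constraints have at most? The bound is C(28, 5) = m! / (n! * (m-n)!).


Each vertex corresponds to some choice of n active constraints out of m, so the number of vertices is at most C(m, n) = m! / (n!(m-n)!).
m = 28, n = 5
Numerator: 28 * 27 * 26 * 25 * 24
Denominator: 5! = 120
C(28, 5) = 98280


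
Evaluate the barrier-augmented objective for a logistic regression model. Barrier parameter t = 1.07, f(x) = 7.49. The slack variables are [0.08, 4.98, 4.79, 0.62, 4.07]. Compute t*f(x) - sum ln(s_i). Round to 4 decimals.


Step 1: Compute log-barrier.
ln values: [-2.5257, 1.6054, 1.5665, -0.478, 1.4036]
phi = -(-2.5257 + 1.6054 + 1.5665 - 0.478 + 1.4036) = -1.5718
Step 2: Compute augmented objective.
t*f(x) = 1.07*7.49 = 8.0143
Total = 8.0143 - 1.5718 = 6.4425


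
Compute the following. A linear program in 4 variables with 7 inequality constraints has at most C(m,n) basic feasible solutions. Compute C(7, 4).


Each vertex corresponds to some choice of n active constraints out of m, so the number of vertices is at most C(m, n) = m! / (n!(m-n)!).
m = 7, n = 4
Numerator: 7 * 6 * 5 * 4
Denominator: 4! = 24
C(7, 4) = 35


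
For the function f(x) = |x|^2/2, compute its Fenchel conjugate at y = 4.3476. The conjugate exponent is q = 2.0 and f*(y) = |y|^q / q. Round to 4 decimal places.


The conjugate exponent q satisfies 1/p + 1/q = 1.
p = 2, so q = 2/(2 - 1) = 2.0
|y|^q = 4.3476^2.0 = 18.9016
f*(4.3476) = 18.9016 / 2.0 = 9.4508


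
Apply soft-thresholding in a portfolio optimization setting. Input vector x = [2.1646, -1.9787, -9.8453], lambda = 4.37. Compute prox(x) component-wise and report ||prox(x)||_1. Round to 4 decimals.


Soft-thresholding with lambda = 4.37:
prox(2.1646) = sign(2.1646)*max(|2.1646| - 4.37, 0) = 0.0
prox(-1.9787) = sign(-1.9787)*max(|-1.9787| - 4.37, 0) = 0.0
prox(-9.8453) = sign(-9.8453)*max(|-9.8453| - 4.37, 0) = -5.4753
prox(x) = [0.0, 0.0, -5.4753]
||prox(x)||_1 = 0.0 + 0.0 + 5.4753 = 5.4753


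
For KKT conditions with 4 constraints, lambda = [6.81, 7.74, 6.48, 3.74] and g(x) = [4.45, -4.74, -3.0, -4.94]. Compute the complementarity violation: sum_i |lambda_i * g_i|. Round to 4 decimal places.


KKT complementary slackness check:
lambda_1 * g_1 = 6.81 * 4.45 = 30.3045
lambda_2 * g_2 = 7.74 * -4.74 = -36.6876
lambda_3 * g_3 = 6.48 * -3.0 = -19.44
lambda_4 * g_4 = 3.74 * -4.94 = -18.4756
Total violation = 30.3045 + 36.6876 + 19.44 + 18.4756 = 104.9077


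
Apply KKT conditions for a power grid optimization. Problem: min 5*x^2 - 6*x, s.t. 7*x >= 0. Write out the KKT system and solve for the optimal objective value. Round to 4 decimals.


Step 1: Try lambda = 0 (constraint inactive).
Stationarity: 2*5*x - 6 = 0
x* = 6/(2*5) = 0.6
Check constraint: 7*0.6 = 4.2 >= 0 -- satisfied.
Step 2: Compute optimal value.
f(x*) = 5*0.6^2 - 6*0.6 = -1.8


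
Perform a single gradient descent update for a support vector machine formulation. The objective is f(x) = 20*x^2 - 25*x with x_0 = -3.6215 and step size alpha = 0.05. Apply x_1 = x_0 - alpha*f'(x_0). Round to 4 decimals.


We compute the gradient at x_0 and apply the update.
f'(x) = 40*x - 25
f'(-3.6215) = 40*-3.6215 - 25 = -169.86
x_1 = -3.6215 - 0.05*-169.86 = 4.8715


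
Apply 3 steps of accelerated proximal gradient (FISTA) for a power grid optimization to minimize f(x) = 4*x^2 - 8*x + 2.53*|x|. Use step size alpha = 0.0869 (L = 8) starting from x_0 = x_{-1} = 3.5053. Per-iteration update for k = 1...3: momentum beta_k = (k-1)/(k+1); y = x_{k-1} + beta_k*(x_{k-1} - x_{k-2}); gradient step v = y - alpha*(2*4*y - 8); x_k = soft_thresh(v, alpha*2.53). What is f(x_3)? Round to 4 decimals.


FISTA on f(x) = 4*x^2 - 8*x + 2.53*|x|
L = 8, alpha = 0.0869
Iteration 1: beta = 0.0, y = 3.5053 + 0.0*(3.5053 - 3.5053) = 3.5053
  grad(y) = 20.0424, v = y - alpha*grad = 1.7636
  prox(v) = soft_thresh(1.7636, 0.2199) = 1.5438
Iteration 2: beta = 0.3333, y = 1.5438 + 0.3333*(1.5438 - 3.5053) = 0.8899
  grad(y) = -0.8807, v = y - alpha*grad = 0.9664
  prox(v) = soft_thresh(0.9664, 0.2199) = 0.7466
Iteration 3: beta = 0.5, y = 0.7466 + 0.5*(0.7466 - 1.5438) = 0.348
  grad(y) = -5.216, v = y - alpha*grad = 0.8013
  prox(v) = soft_thresh(0.8013, 0.2199) = 0.5814
f(x_3) = 4*0.5814^2 - 8*0.5814 + 2.53*|0.5814| = -1.8282


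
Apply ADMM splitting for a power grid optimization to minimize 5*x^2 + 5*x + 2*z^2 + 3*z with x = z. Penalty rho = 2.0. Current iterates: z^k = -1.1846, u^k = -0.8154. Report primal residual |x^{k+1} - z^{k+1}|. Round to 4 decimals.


ADMM iteration with rho = 2.0, z^k = -1.1846, u^k = -0.8154
Step 1: x-update.
Minimize 5*x^2 + 5*x + (2.0/2)*(x + 1.1846 - 0.8154)^2
FOC: (2*5 + 2.0)*x = -5 + 2.0*(-1.1846 + 0.8154)
x^{k+1} = -0.4782
Step 2: z-update.
Minimize 2*z^2 + 3*z + (2.0/2)*(-0.4782 - z - 0.8154)^2
FOC: (2*2 + 2.0)*z = -3 + 2.0*(-0.4782 - 0.8154)
z^{k+1} = -0.9312
Step 3: u-update.
u^{k+1} = -0.8154 - 0.4782 + 0.9312 = -0.3624
Step 4: Primal residual = |-0.4782 + 0.9312| = 0.453


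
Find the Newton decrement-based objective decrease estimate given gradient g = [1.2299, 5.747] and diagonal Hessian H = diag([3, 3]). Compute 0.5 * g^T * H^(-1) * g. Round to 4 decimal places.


Step 1: H is diagonal, so H^(-1) * g = [0.41, 1.9157].
Step 2: g^T H^(-1) g = sum_i g_i^2 / H_ii
  = (1.2299)^2/3 + (5.747)^2/3
  = 0.5042 + 11.0093 = 11.5136
Step 3: Objective decrease = 0.5 * g^T H^(-1) g = 5.7568


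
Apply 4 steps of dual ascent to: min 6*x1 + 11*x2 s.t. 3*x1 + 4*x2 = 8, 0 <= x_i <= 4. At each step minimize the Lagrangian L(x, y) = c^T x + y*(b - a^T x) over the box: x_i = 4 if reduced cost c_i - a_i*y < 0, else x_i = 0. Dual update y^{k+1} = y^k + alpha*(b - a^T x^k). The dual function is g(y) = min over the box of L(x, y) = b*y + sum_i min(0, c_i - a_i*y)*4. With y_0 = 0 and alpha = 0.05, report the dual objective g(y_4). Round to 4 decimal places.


Dual ascent for LP: min 6*x1 + 11*x2, 3*x1 + 4*x2 = 8, 0 <= x_i <= 4
Step 1: y^k = 0.0, reduced costs: (6.0, 11.0)
  x^k = (0.0, 0.0), subgradient = b - a^T x = 8.0
  y^{k+1} = 0.0 + 0.05*8.0 = 0.4
Step 2: y^k = 0.4, reduced costs: (4.8, 9.4)
  x^k = (0.0, 0.0), subgradient = b - a^T x = 8.0
  y^{k+1} = 0.4 + 0.05*8.0 = 0.8
Step 3: y^k = 0.8, reduced costs: (3.6, 7.8)
  x^k = (0.0, 0.0), subgradient = b - a^T x = 8.0
  y^{k+1} = 0.8 + 0.05*8.0 = 1.2
Step 4: y^k = 1.2, reduced costs: (2.4, 6.2)
  x^k = (0.0, 0.0), subgradient = b - a^T x = 8.0
  y^{k+1} = 1.2 + 0.05*8.0 = 1.6
Dual objective at y_4 = 1.6: reduced costs (1.2, 4.6), box minimizer x = (0.0, 0.0)
g(y_4) = b*y + (c1 - a1*y)*x1 + (c2 - a2*y)*x2 = 8*1.6 + 1.2*0.0 + 4.6*0.0 = 12.8 + 0.0 + 0.0 = 12.8


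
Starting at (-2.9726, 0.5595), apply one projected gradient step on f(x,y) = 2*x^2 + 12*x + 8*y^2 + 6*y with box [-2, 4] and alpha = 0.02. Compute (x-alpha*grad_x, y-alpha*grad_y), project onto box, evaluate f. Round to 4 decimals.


Step 1: Compute gradient at (-2.9726, 0.5595).
grad_x = 2*2*-2.9726 + 12 = 0.1096
grad_y = 2*8*0.5595 + 6 = 14.952
Step 2: Gradient step.
x_raw = -2.9726 - 0.02*0.1096 = -2.9748
y_raw = 0.5595 - 0.02*14.952 = 0.2605
Step 3: Project onto [-2, 4].
x_proj = clip(-2.9748) = -2.0
y_proj = clip(0.2605) = 0.2605
Step 4: Evaluate f.
f(-2.0, 0.2605) = -13.8945


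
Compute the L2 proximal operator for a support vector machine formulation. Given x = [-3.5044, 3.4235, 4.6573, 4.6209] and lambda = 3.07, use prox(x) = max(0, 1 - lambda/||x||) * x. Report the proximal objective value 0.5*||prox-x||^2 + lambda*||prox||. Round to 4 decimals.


Step 1: Compute ||x||.
||x|| = 8.1881
Step 2: Compute scaling factor.
scale = max(0, 1 - 3.07/8.1881) = 0.6251
Step 3: prox(x) = [-2.1905, 2.1399, 2.9111, 2.8884]
||prox(x)|| = 5.1181
Step 4: Proximal objective.
0.5*||prox-x||^2 = 4.7125
lambda*||prox|| = 15.7126
Total = 20.4249


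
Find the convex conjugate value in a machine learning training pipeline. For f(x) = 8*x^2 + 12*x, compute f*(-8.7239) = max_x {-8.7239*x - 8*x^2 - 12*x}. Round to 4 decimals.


f*(y) = sup_x {y*x - a*x^2 - b*x} = sup_x {(y-b)*x - a*x^2}
FOC: (y - b) - 2a*x = 0 => x* = (y - b)/(2a)
x* = (-8.7239 - 12)/(2*8) = -1.2952
f*(-8.7239) = (y-b)^2/(4a) = (-8.7239 - 12)^2/(4*8)
= 429.48/32 = 13.4213


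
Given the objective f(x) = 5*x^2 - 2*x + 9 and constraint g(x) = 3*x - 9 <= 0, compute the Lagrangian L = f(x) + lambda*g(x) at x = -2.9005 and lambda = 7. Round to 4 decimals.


Step 1: Evaluate f(x).
f(-2.9005) = 5*(-2.9005)^2 - 2*(-2.9005) + 9 = 56.8655
Step 2: Evaluate g(x).
g(-2.9005) = 3*-2.9005 - 9 = -17.7015
Step 3: Compute Lagrangian.
L = 56.8655 + 7*-17.7015 = -67.045


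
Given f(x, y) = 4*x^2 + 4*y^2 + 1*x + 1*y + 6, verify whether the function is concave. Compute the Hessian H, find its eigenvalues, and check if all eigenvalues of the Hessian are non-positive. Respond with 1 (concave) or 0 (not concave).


The Hessian of f(x,y) = 4*x^2 + 4*y^2 + 1*x + 1*y + 6 is:
H = [[8, 0], [0, 8]]
Trace = 8 + 8 = 16
Determinant = 8*8 - (0)^2 = 64
Discriminant = (16)^2 - 4*64 = 0.0
Eigenvalues: lambda_1 = 8.0, lambda_2 = 8.0
The function is not concave.

0


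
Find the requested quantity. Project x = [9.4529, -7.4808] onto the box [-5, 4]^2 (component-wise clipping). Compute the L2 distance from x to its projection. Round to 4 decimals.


Project each component onto [-5, 4].
clip(9.4529) = 4.0, clip(-7.4808) = -5.0
Projection = [4.0, -5.0]
Squared diffs: [29.7341, 6.1544]
Distance = sqrt(35.8885) = 5.9907


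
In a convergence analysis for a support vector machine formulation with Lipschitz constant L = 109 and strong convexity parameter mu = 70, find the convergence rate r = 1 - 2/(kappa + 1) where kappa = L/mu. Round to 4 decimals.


Step 1: Compute the condition number.
kappa = L/mu = 109/70 = 1.5571
Step 2: Compute the convergence rate.
r = 1 - 2/(kappa + 1) = 1 - 2*mu/(L + mu) = (L - mu)/(L + mu) = 39/179 = 0.2179


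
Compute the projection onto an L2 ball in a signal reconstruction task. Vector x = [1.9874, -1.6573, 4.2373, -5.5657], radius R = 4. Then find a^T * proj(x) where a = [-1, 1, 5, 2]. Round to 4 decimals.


Step 1: Compute ||x|| (intermediates to 6 decimals).
||x|| = sqrt(1.9874^2 + (-1.6573)^2 + 4.2373^2 + (-5.5657)^2) = 7.458427
Step 2: Project.
Since ||x|| > R, scale = R/||x|| = 4/7.458427 = 0.536306, proj(x) = scale * x
proj(x) = [1.065855, -0.88882, 2.272489, -2.984918]
Step 3: Dot product.
a^T * proj(x) = -1*1.065855 + 1*(-0.88882) + 5*2.272489 + 2*(-2.984918) = 3.4379


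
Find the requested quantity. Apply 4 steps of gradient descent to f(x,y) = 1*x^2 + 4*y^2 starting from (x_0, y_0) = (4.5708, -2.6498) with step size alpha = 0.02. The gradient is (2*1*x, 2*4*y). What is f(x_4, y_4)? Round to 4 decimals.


Gradient descent on f(x,y) = 1*x^2 + 4*y^2.
Starting point: (4.5708, -2.6498), alpha = 0.02
Step 1: grad_x = 2*1*4.5708 = 9.1416, grad_y = 2*4*-2.6498 = -21.1984
  x_1 = 4.5708 - 0.02*9.1416 = 4.388
  y_1 = -2.6498 - 0.02*-21.1984 = -2.2258
Step 2: grad_x = 2*1*4.388 = 8.7759, grad_y = 2*4*-2.2258 = -17.8067
  x_2 = 4.388 - 0.02*8.7759 = 4.2124
  y_2 = -2.2258 - 0.02*-17.8067 = -1.8697
Step 3: grad_x = 2*1*4.2124 = 8.4249, grad_y = 2*4*-1.8697 = -14.9576
  x_3 = 4.2124 - 0.02*8.4249 = 4.044
  y_3 = -1.8697 - 0.02*-14.9576 = -1.5705
Step 4: grad_x = 2*1*4.044 = 8.0879, grad_y = 2*4*-1.5705 = -12.5644
  x_4 = 4.044 - 0.02*8.0879 = 3.8822
  y_4 = -1.5705 - 0.02*-12.5644 = -1.3193
f(3.8822, -1.3193) = 1*3.8822^2 + 4*(-1.3193)^2 = 22.0332


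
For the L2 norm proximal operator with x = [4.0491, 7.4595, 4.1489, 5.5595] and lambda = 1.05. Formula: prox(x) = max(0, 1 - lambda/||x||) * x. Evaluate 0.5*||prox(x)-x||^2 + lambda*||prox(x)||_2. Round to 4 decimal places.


Step 1: Compute ||x||.
||x|| = 10.9618
Step 2: Compute scaling factor.
scale = max(0, 1 - 1.05/10.9618) = 0.9042
Step 3: prox(x) = [3.6612, 6.745, 3.7515, 5.027]
||prox(x)|| = 9.9118
Step 4: Proximal objective.
0.5*||prox-x||^2 = 0.5513
lambda*||prox|| = 10.4074
Total = 10.9586


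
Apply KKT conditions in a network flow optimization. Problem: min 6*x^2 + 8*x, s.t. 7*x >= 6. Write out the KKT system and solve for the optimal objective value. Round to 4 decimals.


Step 1: Try lambda = 0 (constraint inactive).
x_unc = -8/(2*6) = -0.6667
Check: 7*-0.6667 = -4.6669 < 6 -- violated!
Step 2: Constraint must be active: 7*x = 6
x* = 6/7 = 0.8571 (rounded; the exact value 6/7 is used below)
lambda = (2*6*(6/7) + 8)/7 = 2.6122
Step 3: Compute optimal value.
f(x*) = 6*(6/7)^2 + 8*(6/7) = 11.2653


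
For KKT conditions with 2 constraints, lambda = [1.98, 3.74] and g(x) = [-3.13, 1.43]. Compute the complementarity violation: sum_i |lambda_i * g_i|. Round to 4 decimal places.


KKT complementary slackness check:
lambda_1 * g_1 = 1.98 * -3.13 = -6.1974
lambda_2 * g_2 = 3.74 * 1.43 = 5.3482
Total violation = 6.1974 + 5.3482 = 11.5456


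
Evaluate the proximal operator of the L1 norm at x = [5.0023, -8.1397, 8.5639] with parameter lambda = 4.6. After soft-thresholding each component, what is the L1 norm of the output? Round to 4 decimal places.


Soft-thresholding with lambda = 4.6:
prox(5.0023) = sign(5.0023)*max(|5.0023| - 4.6, 0) = 0.4023
prox(-8.1397) = sign(-8.1397)*max(|-8.1397| - 4.6, 0) = -3.5397
prox(8.5639) = sign(8.5639)*max(|8.5639| - 4.6, 0) = 3.9639
prox(x) = [0.4023, -3.5397, 3.9639]
||prox(x)||_1 = 0.4023 + 3.5397 + 3.9639 = 7.9059


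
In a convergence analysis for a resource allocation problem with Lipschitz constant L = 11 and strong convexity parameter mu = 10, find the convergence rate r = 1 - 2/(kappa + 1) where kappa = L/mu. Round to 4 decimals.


Step 1: Compute the condition number.
kappa = L/mu = 11/10 = 1.1
Step 2: Compute the convergence rate.
r = 1 - 2/(kappa + 1) = 1 - 2*mu/(L + mu) = (L - mu)/(L + mu) = 1/21 = 0.0476


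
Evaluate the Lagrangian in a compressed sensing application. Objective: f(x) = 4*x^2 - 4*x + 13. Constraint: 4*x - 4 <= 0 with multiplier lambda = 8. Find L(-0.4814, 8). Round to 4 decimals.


Step 1: Evaluate f(x).
f(-0.4814) = 4*(-0.4814)^2 - 4*(-0.4814) + 13 = 15.8526
Step 2: Evaluate g(x).
g(-0.4814) = 4*-0.4814 - 4 = -5.9256
Step 3: Compute Lagrangian.
L = 15.8526 + 8*-5.9256 = -31.5522


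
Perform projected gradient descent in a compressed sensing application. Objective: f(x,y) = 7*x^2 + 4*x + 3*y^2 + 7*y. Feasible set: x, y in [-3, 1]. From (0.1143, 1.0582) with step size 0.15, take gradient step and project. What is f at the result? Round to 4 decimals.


Step 1: Compute gradient at (0.1143, 1.0582).
grad_x = 2*7*0.1143 + 4 = 5.6002
grad_y = 2*3*1.0582 + 7 = 13.3492
Step 2: Gradient step.
x_raw = 0.1143 - 0.15*5.6002 = -0.7257
y_raw = 1.0582 - 0.15*13.3492 = -0.9442
Step 3: Project onto [-3, 1].
x_proj = clip(-0.7257) = -0.7257
y_proj = clip(-0.9442) = -0.9442
Step 4: Evaluate f.
f(-0.7257, -0.9442) = -3.151


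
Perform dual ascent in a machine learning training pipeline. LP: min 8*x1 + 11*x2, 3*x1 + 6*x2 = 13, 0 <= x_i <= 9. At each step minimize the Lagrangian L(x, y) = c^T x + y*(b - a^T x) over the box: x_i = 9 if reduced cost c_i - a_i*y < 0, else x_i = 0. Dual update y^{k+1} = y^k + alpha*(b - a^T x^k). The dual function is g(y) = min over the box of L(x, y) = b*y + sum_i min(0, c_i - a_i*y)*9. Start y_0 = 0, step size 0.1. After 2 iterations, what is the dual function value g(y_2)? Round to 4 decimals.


Dual ascent for LP: min 8*x1 + 11*x2, 3*x1 + 6*x2 = 13, 0 <= x_i <= 9
Step 1: y^k = 0.0, reduced costs: (8.0, 11.0)
  x^k = (0.0, 0.0), subgradient = b - a^T x = 13.0
  y^{k+1} = 0.0 + 0.1*13.0 = 1.3
Step 2: y^k = 1.3, reduced costs: (4.1, 3.2)
  x^k = (0.0, 0.0), subgradient = b - a^T x = 13.0
  y^{k+1} = 1.3 + 0.1*13.0 = 2.6
Dual objective at y_2 = 2.6: reduced costs (0.2, -4.6), box minimizer x = (0.0, 9.0)
g(y_2) = b*y + (c1 - a1*y)*x1 + (c2 - a2*y)*x2 = 13*2.6 + 0.2*0.0 + (-4.6)*9.0 = 33.8 + 0.0 - 41.4 = -7.6


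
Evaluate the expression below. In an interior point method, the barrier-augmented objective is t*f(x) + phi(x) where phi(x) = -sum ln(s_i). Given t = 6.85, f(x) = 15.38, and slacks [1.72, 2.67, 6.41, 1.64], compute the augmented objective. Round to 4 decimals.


Step 1: Compute log-barrier.
ln values: [0.5423, 0.9821, 1.8579, 0.4947]
phi = -(0.5423 + 0.9821 + 1.8579 + 0.4947) = -3.877
Step 2: Compute augmented objective.
t*f(x) = 6.85*15.38 = 105.353
Total = 105.353 - 3.877 = 101.476


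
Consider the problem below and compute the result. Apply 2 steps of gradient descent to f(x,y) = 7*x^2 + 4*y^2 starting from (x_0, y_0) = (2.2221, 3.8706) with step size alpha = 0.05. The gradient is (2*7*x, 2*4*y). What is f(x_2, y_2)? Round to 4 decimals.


Gradient descent on f(x,y) = 7*x^2 + 4*y^2.
Starting point: (2.2221, 3.8706), alpha = 0.05
Step 1: grad_x = 2*7*2.2221 = 31.1094, grad_y = 2*4*3.8706 = 30.9648
  x_1 = 2.2221 - 0.05*31.1094 = 0.6666
  y_1 = 3.8706 - 0.05*30.9648 = 2.3224
Step 2: grad_x = 2*7*0.6666 = 9.3328, grad_y = 2*4*2.3224 = 18.5789
  x_2 = 0.6666 - 0.05*9.3328 = 0.2
  y_2 = 2.3224 - 0.05*18.5789 = 1.3934
f(0.2, 1.3934) = 7*0.2^2 + 4*1.3934^2 = 8.0464


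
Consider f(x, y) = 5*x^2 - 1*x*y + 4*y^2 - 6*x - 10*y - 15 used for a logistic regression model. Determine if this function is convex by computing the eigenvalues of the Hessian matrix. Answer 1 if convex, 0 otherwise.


The Hessian of f(x,y) = 5*x^2 - 1*x*y + 4*y^2 - 6*x - 10*y - 15 is:
H = [[10, -1], [-1, 8]]
Trace = 10 + 8 = 18
Determinant = 10*8 - (-1)^2 = 79
Discriminant = (18)^2 - 4*79 = 8.0
Eigenvalues: lambda_1 = 7.5858, lambda_2 = 10.4142
The function is convex.

1


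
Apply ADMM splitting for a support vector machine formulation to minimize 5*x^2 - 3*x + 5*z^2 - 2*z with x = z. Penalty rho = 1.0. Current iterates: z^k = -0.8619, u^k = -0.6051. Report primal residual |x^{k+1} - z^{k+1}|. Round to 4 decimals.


ADMM iteration with rho = 1.0, z^k = -0.8619, u^k = -0.6051
Step 1: x-update.
Minimize 5*x^2 - 3*x + (1.0/2)*(x + 0.8619 - 0.6051)^2
FOC: (2*5 + 1.0)*x = 3 + 1.0*(-0.8619 + 0.6051)
x^{k+1} = 0.2494
Step 2: z-update.
Minimize 5*z^2 - 2*z + (1.0/2)*(0.2494 - z - 0.6051)^2
FOC: (2*5 + 1.0)*z = 2 + 1.0*(0.2494 - 0.6051)
z^{k+1} = 0.1495
Step 3: u-update.
u^{k+1} = -0.6051 + 0.2494 - 0.1495 = -0.5052
Step 4: Primal residual = |0.2494 - 0.1495| = 0.0999


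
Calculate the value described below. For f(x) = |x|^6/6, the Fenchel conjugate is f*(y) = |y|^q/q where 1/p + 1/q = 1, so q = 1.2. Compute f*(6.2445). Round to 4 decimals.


The conjugate exponent q satisfies 1/p + 1/q = 1.
p = 6, so q = 6/(6 - 1) = 1.2
|y|^q = 6.2445^1.2 = 9.0074
f*(6.2445) = 9.0074 / 1.2 = 7.5061


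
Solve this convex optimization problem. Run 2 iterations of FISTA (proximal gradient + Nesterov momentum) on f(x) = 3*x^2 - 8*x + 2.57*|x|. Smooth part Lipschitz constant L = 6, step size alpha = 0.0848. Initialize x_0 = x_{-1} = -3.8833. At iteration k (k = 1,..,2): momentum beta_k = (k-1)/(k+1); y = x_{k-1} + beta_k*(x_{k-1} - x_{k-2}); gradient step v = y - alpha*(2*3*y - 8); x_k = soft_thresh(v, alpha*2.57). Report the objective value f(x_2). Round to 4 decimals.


FISTA on f(x) = 3*x^2 - 8*x + 2.57*|x|
L = 6, alpha = 0.0848
Iteration 1: beta = 0.0, y = -3.8833 + 0.0*(-3.8833 + 3.8833) = -3.8833
  grad(y) = -31.2998, v = y - alpha*grad = -1.2291
  prox(v) = soft_thresh(-1.2291, 0.2179) = -1.0111
Iteration 2: beta = 0.3333, y = -1.0111 + 0.3333*(-1.0111 + 3.8833) = -0.0538
  grad(y) = -8.3225, v = y - alpha*grad = 0.652
  prox(v) = soft_thresh(0.652, 0.2179) = 0.4341
f(x_2) = 3*0.4341^2 - 8*0.4341 + 2.57*|0.4341| = -1.7917


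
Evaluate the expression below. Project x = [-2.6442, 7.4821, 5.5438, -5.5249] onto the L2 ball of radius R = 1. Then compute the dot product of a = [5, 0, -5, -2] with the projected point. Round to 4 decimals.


Step 1: Compute ||x|| (intermediates to 6 decimals).
||x|| = sqrt((-2.6442)^2 + 7.4821^2 + 5.5438^2 + (-5.5249)^2) = 11.145934
Step 2: Project.
Since ||x|| > R, scale = R/||x|| = 1/11.145934 = 0.089719, proj(x) = scale * x
proj(x) = [-0.237235, 0.671287, 0.497384, -0.495689]
Step 3: Dot product.
a^T * proj(x) = 5*(-0.237235) + 0*0.671287 - 5*0.497384 - 2*(-0.495689) = -2.6817


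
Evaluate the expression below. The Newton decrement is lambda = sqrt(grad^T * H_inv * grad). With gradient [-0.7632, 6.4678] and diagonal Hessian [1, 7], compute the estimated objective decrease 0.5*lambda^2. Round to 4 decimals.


Step 1: H is diagonal, so H^(-1) * g = [-0.7632, 0.924].
Step 2: g^T H^(-1) g = sum_i g_i^2 / H_ii
  = (-0.7632)^2/1 + (6.4678)^2/7
  = 0.5825 + 5.9761 = 6.5585
Step 3: Objective decrease = 0.5 * g^T H^(-1) g = 3.2793


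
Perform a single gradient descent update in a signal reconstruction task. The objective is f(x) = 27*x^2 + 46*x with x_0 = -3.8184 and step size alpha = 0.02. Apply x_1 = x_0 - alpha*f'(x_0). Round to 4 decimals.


We compute the gradient at x_0 and apply the update.
f'(x) = 54*x + 46
f'(-3.8184) = 54*-3.8184 + 46 = -160.1936
x_1 = -3.8184 - 0.02*-160.1936 = -0.6145


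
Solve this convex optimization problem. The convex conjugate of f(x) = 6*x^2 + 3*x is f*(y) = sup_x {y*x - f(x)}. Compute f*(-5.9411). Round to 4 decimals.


f*(y) = sup_x {y*x - a*x^2 - b*x} = sup_x {(y-b)*x - a*x^2}
FOC: (y - b) - 2a*x = 0 => x* = (y - b)/(2a)
x* = (-5.9411 - 3)/(2*6) = -0.7451
f*(-5.9411) = (y-b)^2/(4a) = (-5.9411 - 3)^2/(4*6)
= 79.9433/24 = 3.331


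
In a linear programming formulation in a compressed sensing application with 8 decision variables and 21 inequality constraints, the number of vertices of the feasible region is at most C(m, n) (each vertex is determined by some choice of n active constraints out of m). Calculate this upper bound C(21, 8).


Each vertex corresponds to some choice of n active constraints out of m, so the number of vertices is at most C(m, n) = m! / (n!(m-n)!).
m = 21, n = 8
Numerator: 21 * 20 * 19 * 18 * 17 * 16 * 15 * 14
Denominator: 8! = 40320
C(21, 8) = 203490


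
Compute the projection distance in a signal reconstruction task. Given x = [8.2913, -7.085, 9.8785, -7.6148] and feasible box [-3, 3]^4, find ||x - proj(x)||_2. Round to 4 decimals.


Project each component onto [-3, 3].
clip(8.2913) = 3.0, clip(-7.085) = -3.0, clip(9.8785) = 3.0, clip(-7.6148) = -3.0
Projection = [3.0, -3.0, 3.0, -3.0]
Squared diffs: [27.9979, 16.6872, 47.3138, 21.2964]
Distance = sqrt(113.2953) = 10.644


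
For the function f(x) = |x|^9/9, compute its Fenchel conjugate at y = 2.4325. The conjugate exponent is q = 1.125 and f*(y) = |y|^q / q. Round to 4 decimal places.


The conjugate exponent q satisfies 1/p + 1/q = 1.
p = 9, so q = 9/(9 - 1) = 1.125
|y|^q = 2.4325^1.125 = 2.7184
f*(2.4325) = 2.7184 / 1.125 = 2.4163


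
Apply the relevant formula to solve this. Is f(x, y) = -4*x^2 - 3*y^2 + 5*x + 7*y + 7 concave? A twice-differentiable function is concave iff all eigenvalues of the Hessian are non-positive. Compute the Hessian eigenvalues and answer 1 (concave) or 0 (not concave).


The Hessian of f(x,y) = -4*x^2 - 3*y^2 + 5*x + 7*y + 7 is:
H = [[-8, 0], [0, -6]]
Trace = -8 - 6 = -14
Determinant = -8*-6 - (0)^2 = 48
Discriminant = (-14)^2 - 4*48 = 4.0
Eigenvalues: lambda_1 = -8.0, lambda_2 = -6.0
The function is concave.

1


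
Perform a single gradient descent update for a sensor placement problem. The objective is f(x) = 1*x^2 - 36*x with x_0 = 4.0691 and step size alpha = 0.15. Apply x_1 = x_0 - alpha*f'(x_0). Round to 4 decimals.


We compute the gradient at x_0 and apply the update.
f'(x) = 2*x - 36
f'(4.0691) = 2*4.0691 - 36 = -27.8618
x_1 = 4.0691 - 0.15*-27.8618 = 8.2484


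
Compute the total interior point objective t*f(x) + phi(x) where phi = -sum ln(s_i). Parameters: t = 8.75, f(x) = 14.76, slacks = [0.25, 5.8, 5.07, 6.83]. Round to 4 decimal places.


Step 1: Compute log-barrier.
ln values: [-1.3863, 1.7579, 1.6233, 1.9213]
phi = -(-1.3863 + 1.7579 + 1.6233 + 1.9213) = -3.9162
Step 2: Compute augmented objective.
t*f(x) = 8.75*14.76 = 129.15
Total = 129.15 - 3.9162 = 125.2338


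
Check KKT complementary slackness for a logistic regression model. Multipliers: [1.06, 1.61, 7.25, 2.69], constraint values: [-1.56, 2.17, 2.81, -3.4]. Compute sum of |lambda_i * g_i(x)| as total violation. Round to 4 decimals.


KKT complementary slackness check:
lambda_1 * g_1 = 1.06 * -1.56 = -1.6536
lambda_2 * g_2 = 1.61 * 2.17 = 3.4937
lambda_3 * g_3 = 7.25 * 2.81 = 20.3725
lambda_4 * g_4 = 2.69 * -3.4 = -9.146
Total violation = 1.6536 + 3.4937 + 20.3725 + 9.146 = 34.6658


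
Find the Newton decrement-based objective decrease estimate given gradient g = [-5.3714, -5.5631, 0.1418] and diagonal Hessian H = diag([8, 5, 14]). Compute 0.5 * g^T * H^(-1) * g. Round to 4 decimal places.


Step 1: H is diagonal, so H^(-1) * g = [-0.6714, -1.1126, 0.0101].
Step 2: g^T H^(-1) g = sum_i g_i^2 / H_ii
  = (-5.3714)^2/8 + (-5.5631)^2/5 + (0.1418)^2/14
  = 3.6065 + 6.1896 + 0.0014 = 9.7975
Step 3: Objective decrease = 0.5 * g^T H^(-1) g = 4.8988


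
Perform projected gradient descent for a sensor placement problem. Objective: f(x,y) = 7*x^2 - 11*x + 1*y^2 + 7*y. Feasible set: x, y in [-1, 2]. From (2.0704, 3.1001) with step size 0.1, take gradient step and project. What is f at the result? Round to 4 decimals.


Step 1: Compute gradient at (2.0704, 3.1001).
grad_x = 2*7*2.0704 - 11 = 17.9856
grad_y = 2*1*3.1001 + 7 = 13.2002
Step 2: Gradient step.
x_raw = 2.0704 - 0.1*17.9856 = 0.2718
y_raw = 3.1001 - 0.1*13.2002 = 1.7801
Step 3: Project onto [-1, 2].
x_proj = clip(0.2718) = 0.2718
y_proj = clip(1.7801) = 1.7801
Step 4: Evaluate f.
f(0.2718, 1.7801) = 13.1563


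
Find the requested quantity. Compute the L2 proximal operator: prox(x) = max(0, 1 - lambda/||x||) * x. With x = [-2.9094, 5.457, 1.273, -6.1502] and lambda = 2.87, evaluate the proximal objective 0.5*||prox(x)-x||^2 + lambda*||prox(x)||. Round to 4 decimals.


Step 1: Compute ||x||.
||x|| = 8.8141
Step 2: Compute scaling factor.
scale = max(0, 1 - 2.87/8.8141) = 0.6744
Step 3: prox(x) = [-1.9621, 3.6801, 0.8585, -4.1476]
||prox(x)|| = 5.9441
Step 4: Proximal objective.
0.5*||prox-x||^2 = 4.1185
lambda*||prox|| = 17.0596
Total = 21.1781


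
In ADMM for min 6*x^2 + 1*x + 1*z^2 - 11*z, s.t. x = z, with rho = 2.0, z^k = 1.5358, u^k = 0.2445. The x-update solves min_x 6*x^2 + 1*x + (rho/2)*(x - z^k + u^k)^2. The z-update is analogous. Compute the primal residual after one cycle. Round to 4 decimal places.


ADMM iteration with rho = 2.0, z^k = 1.5358, u^k = 0.2445
Step 1: x-update.
Minimize 6*x^2 + 1*x + (2.0/2)*(x - 1.5358 + 0.2445)^2
FOC: (2*6 + 2.0)*x = -1 + 2.0*(1.5358 - 0.2445)
x^{k+1} = 0.113
Step 2: z-update.
Minimize 1*z^2 - 11*z + (2.0/2)*(0.113 - z + 0.2445)^2
FOC: (2*1 + 2.0)*z = 11 + 2.0*(0.113 + 0.2445)
z^{k+1} = 2.9288
Step 3: u-update.
u^{k+1} = 0.2445 + 0.113 - 2.9288 = -2.5712
Step 4: Primal residual = |0.113 - 2.9288| = 2.8157


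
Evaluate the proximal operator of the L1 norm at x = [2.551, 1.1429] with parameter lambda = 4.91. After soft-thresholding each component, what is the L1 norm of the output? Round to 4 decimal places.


Soft-thresholding with lambda = 4.91:
prox(2.551) = sign(2.551)*max(|2.551| - 4.91, 0) = 0.0
prox(1.1429) = sign(1.1429)*max(|1.1429| - 4.91, 0) = 0.0
prox(x) = [0.0, 0.0]
||prox(x)||_1 = 0.0 + 0.0 = 0.0


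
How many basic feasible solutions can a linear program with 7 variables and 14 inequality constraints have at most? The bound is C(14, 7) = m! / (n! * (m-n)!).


Each vertex corresponds to some choice of n active constraints out of m, so the number of vertices is at most C(m, n) = m! / (n!(m-n)!).
m = 14, n = 7
Numerator: 14 * 13 * 12 * 11 * 10 * 9 * 8
Denominator: 7! = 5040
C(14, 7) = 3432


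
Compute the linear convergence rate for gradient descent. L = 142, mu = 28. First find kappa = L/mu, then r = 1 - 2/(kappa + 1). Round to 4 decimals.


Step 1: Compute the condition number.
kappa = L/mu = 142/28 = 5.0714
Step 2: Compute the convergence rate.
r = 1 - 2/(kappa + 1) = 1 - 2*mu/(L + mu) = (L - mu)/(L + mu) = 114/170 = 0.6706


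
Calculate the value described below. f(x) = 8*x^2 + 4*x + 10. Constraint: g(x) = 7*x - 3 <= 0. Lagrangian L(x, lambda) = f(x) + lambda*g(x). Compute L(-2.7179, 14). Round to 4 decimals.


Step 1: Evaluate f(x).
f(-2.7179) = 8*(-2.7179)^2 + 4*(-2.7179) + 10 = 58.2242
Step 2: Evaluate g(x).
g(-2.7179) = 7*-2.7179 - 3 = -22.0253
Step 3: Compute Lagrangian.
L = 58.2242 + 14*-22.0253 = -250.13


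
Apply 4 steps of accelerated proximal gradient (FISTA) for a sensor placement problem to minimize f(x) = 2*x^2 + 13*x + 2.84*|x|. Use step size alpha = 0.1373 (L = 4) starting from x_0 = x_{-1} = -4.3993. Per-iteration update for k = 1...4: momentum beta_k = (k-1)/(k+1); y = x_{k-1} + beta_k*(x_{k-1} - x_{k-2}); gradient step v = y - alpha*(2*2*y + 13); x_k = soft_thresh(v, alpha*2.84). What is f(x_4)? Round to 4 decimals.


FISTA on f(x) = 2*x^2 + 13*x + 2.84*|x|
L = 4, alpha = 0.1373
Iteration 1: beta = 0.0, y = -4.3993 + 0.0*(-4.3993 + 4.3993) = -4.3993
  grad(y) = -4.5972, v = y - alpha*grad = -3.7681
  prox(v) = soft_thresh(-3.7681, 0.3899) = -3.3782
Iteration 2: beta = 0.3333, y = -3.3782 + 0.3333*(-3.3782 + 4.3993) = -3.0378
  grad(y) = 0.8488, v = y - alpha*grad = -3.1543
  prox(v) = soft_thresh(-3.1543, 0.3899) = -2.7644
Iteration 3: beta = 0.5, y = -2.7644 + 0.5*(-2.7644 + 3.3782) = -2.4575
  grad(y) = 3.1699, v = y - alpha*grad = -2.8928
  prox(v) = soft_thresh(-2.8928, 0.3899) = -2.5028
Iteration 4: beta = 0.6, y = -2.5028 + 0.6*(-2.5028 + 2.7644) = -2.3459
  grad(y) = 3.6165, v = y - alpha*grad = -2.8424
  prox(v) = soft_thresh(-2.8424, 0.3899) = -2.4525
f(x_4) = 2*(-2.4525)^2 + 13*(-2.4525) + 2.84*|-2.4525| = -12.8879


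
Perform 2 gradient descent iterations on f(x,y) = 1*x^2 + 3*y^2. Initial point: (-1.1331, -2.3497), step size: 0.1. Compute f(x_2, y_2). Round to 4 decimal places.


Gradient descent on f(x,y) = 1*x^2 + 3*y^2.
Starting point: (-1.1331, -2.3497), alpha = 0.1
Step 1: grad_x = 2*1*-1.1331 = -2.2662, grad_y = 2*3*-2.3497 = -14.0982
  x_1 = -1.1331 - 0.1*-2.2662 = -0.9065
  y_1 = -2.3497 - 0.1*-14.0982 = -0.9399
Step 2: grad_x = 2*1*-0.9065 = -1.813, grad_y = 2*3*-0.9399 = -5.6393
  x_2 = -0.9065 - 0.1*-1.813 = -0.7252
  y_2 = -0.9399 - 0.1*-5.6393 = -0.376
f(-0.7252, -0.376) = 1*(-0.7252)^2 + 3*(-0.376)^2 = 0.9499


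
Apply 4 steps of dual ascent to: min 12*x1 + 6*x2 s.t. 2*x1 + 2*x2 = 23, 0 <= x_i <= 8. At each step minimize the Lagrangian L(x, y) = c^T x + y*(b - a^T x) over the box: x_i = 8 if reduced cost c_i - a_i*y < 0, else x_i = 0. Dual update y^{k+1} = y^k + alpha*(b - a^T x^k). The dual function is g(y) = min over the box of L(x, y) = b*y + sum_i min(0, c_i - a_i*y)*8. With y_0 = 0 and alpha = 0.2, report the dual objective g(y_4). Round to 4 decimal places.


Dual ascent for LP: min 12*x1 + 6*x2, 2*x1 + 2*x2 = 23, 0 <= x_i <= 8
Step 1: y^k = 0.0, reduced costs: (12.0, 6.0)
  x^k = (0.0, 0.0), subgradient = b - a^T x = 23.0
  y^{k+1} = 0.0 + 0.2*23.0 = 4.6
Step 2: y^k = 4.6, reduced costs: (2.8, -3.2)
  x^k = (0.0, 8.0), subgradient = b - a^T x = 7.0
  y^{k+1} = 4.6 + 0.2*7.0 = 6.0
Step 3: y^k = 6.0, reduced costs: (0.0, -6.0)
  x^k = (0.0, 8.0), subgradient = b - a^T x = 7.0
  y^{k+1} = 6.0 + 0.2*7.0 = 7.4
Step 4: y^k = 7.4, reduced costs: (-2.8, -8.8)
  x^k = (8.0, 8.0), subgradient = b - a^T x = -9.0
  y^{k+1} = 7.4 + 0.2*-9.0 = 5.6
Dual objective at y_4 = 5.6: reduced costs (0.8, -5.2), box minimizer x = (0.0, 8.0)
g(y_4) = b*y + (c1 - a1*y)*x1 + (c2 - a2*y)*x2 = 23*5.6 + 0.8*0.0 + (-5.2)*8.0 = 128.8 + 0.0 - 41.6 = 87.2


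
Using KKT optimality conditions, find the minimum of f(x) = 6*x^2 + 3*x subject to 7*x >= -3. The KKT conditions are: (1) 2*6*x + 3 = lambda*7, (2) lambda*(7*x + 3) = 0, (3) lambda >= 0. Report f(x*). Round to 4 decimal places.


Step 1: Try lambda = 0 (constraint inactive).
Stationarity: 2*6*x + 3 = 0
x* = -3/(2*6) = -0.25
Check constraint: 7*-0.25 = -1.75 >= -3 -- satisfied.
Step 2: Compute optimal value.
f(x*) = 6*(-0.25)^2 + 3*(-0.25) = -0.375


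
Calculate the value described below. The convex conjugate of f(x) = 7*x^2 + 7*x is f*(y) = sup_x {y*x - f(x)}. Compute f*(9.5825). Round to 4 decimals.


f*(y) = sup_x {y*x - a*x^2 - b*x} = sup_x {(y-b)*x - a*x^2}
FOC: (y - b) - 2a*x = 0 => x* = (y - b)/(2a)
x* = (9.5825 - 7)/(2*7) = 0.1845
f*(9.5825) = (y-b)^2/(4a) = (9.5825 - 7)^2/(4*7)
= 6.6693/28 = 0.2382


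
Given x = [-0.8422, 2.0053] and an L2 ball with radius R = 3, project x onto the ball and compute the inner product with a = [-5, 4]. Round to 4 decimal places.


Step 1: Compute ||x|| (intermediates to 6 decimals).
||x|| = sqrt((-0.8422)^2 + 2.0053^2) = 2.174978
Step 2: Project.
Since ||x|| <= R, proj = x (no scaling needed).
proj(x) = [-0.8422, 2.0053]
Step 3: Dot product.
a^T * proj(x) = -5*(-0.8422) + 4*2.0053 = 12.2322


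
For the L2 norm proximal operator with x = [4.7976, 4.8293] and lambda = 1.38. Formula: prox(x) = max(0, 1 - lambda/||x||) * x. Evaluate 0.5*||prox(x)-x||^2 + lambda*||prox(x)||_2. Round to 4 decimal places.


Step 1: Compute ||x||.
||x|| = 6.8073
Step 2: Compute scaling factor.
scale = max(0, 1 - 1.38/6.8073) = 0.7973
Step 3: prox(x) = [3.825, 3.8503]
||prox(x)|| = 5.4273
Step 4: Proximal objective.
0.5*||prox-x||^2 = 0.9522
lambda*||prox|| = 7.4897
Total = 8.4419


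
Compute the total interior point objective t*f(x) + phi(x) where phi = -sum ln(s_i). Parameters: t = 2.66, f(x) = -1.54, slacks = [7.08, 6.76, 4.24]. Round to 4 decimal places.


Step 1: Compute log-barrier.
ln values: [1.9573, 1.911, 1.4446]
phi = -(1.9573 + 1.911 + 1.4446) = -5.3129
Step 2: Compute augmented objective.
t*f(x) = 2.66*-1.54 = -4.0964
Total = -4.0964 - 5.3129 = -9.4093


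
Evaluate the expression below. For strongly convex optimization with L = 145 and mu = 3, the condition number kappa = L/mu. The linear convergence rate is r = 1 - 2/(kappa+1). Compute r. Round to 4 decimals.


Step 1: Compute the condition number.
kappa = L/mu = 145/3 = 48.3333
Step 2: Compute the convergence rate.
r = 1 - 2/(kappa + 1) = 1 - 2*mu/(L + mu) = (L - mu)/(L + mu) = 142/148 = 0.9595


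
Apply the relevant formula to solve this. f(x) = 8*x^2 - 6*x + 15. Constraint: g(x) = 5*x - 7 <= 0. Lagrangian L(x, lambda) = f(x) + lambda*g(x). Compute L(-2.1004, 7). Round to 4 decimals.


Step 1: Evaluate f(x).
f(-2.1004) = 8*(-2.1004)^2 - 6*(-2.1004) + 15 = 62.8958
Step 2: Evaluate g(x).
g(-2.1004) = 5*-2.1004 - 7 = -17.502
Step 3: Compute Lagrangian.
L = 62.8958 + 7*-17.502 = -59.6182


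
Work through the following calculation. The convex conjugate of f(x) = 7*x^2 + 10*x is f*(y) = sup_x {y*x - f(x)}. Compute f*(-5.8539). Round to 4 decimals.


f*(y) = sup_x {y*x - a*x^2 - b*x} = sup_x {(y-b)*x - a*x^2}
FOC: (y - b) - 2a*x = 0 => x* = (y - b)/(2a)
x* = (-5.8539 - 10)/(2*7) = -1.1324
f*(-5.8539) = (y-b)^2/(4a) = (-5.8539 - 10)^2/(4*7)
= 251.3461/28 = 8.9766


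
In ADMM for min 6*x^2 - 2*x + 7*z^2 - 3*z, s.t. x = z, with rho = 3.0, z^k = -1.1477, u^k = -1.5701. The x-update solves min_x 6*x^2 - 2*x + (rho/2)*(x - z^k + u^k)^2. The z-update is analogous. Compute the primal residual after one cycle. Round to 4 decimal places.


ADMM iteration with rho = 3.0, z^k = -1.1477, u^k = -1.5701
Step 1: x-update.
Minimize 6*x^2 - 2*x + (3.0/2)*(x + 1.1477 - 1.5701)^2
FOC: (2*6 + 3.0)*x = 2 + 3.0*(-1.1477 + 1.5701)
x^{k+1} = 0.2178
Step 2: z-update.
Minimize 7*z^2 - 3*z + (3.0/2)*(0.2178 - z - 1.5701)^2
FOC: (2*7 + 3.0)*z = 3 + 3.0*(0.2178 - 1.5701)
z^{k+1} = -0.0622
Step 3: u-update.
u^{k+1} = -1.5701 + 0.2178 + 0.0622 = -1.2901
Step 4: Primal residual = |0.2178 + 0.0622| = 0.28


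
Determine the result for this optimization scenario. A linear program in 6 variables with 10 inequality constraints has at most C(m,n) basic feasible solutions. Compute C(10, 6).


Each vertex corresponds to some choice of n active constraints out of m, so the number of vertices is at most C(m, n) = m! / (n!(m-n)!).
m = 10, n = 6
Numerator: 10 * 9 * 8 * 7 * 6 * 5
Denominator: 6! = 720
C(10, 6) = 210
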